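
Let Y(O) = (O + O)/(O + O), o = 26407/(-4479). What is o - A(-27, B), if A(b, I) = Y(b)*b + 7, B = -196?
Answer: 63173/4479 ≈ 14.104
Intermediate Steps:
o = -26407/4479 (o = 26407*(-1/4479) = -26407/4479 ≈ -5.8957)
Y(O) = 1 (Y(O) = (2*O)/((2*O)) = (2*O)*(1/(2*O)) = 1)
A(b, I) = 7 + b (A(b, I) = 1*b + 7 = b + 7 = 7 + b)
o - A(-27, B) = -26407/4479 - (7 - 27) = -26407/4479 - 1*(-20) = -26407/4479 + 20 = 63173/4479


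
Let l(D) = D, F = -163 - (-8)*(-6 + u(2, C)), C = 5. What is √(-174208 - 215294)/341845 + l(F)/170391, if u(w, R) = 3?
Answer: -11/10023 + 3*I*√43278/341845 ≈ -0.0010975 + 0.0018257*I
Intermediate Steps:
F = -187 (F = -163 - (-8)*(-6 + 3) = -163 - (-8)*(-3) = -163 - 1*24 = -163 - 24 = -187)
√(-174208 - 215294)/341845 + l(F)/170391 = √(-174208 - 215294)/341845 - 187/170391 = √(-389502)*(1/341845) - 187*1/170391 = (3*I*√43278)*(1/341845) - 11/10023 = 3*I*√43278/341845 - 11/10023 = -11/10023 + 3*I*√43278/341845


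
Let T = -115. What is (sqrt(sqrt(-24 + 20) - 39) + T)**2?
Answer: (115 - sqrt(-39 + 2*I))**2 ≈ 13149.0 - 1434.8*I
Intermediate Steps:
(sqrt(sqrt(-24 + 20) - 39) + T)**2 = (sqrt(sqrt(-24 + 20) - 39) - 115)**2 = (sqrt(sqrt(-4) - 39) - 115)**2 = (sqrt(2*I - 39) - 115)**2 = (sqrt(-39 + 2*I) - 115)**2 = (-115 + sqrt(-39 + 2*I))**2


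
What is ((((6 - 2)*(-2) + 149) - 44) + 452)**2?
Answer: 301401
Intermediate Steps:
((((6 - 2)*(-2) + 149) - 44) + 452)**2 = (((4*(-2) + 149) - 44) + 452)**2 = (((-8 + 149) - 44) + 452)**2 = ((141 - 44) + 452)**2 = (97 + 452)**2 = 549**2 = 301401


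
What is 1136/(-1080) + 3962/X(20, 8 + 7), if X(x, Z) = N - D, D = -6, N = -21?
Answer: -7160/27 ≈ -265.19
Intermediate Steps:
X(x, Z) = -15 (X(x, Z) = -21 - 1*(-6) = -21 + 6 = -15)
1136/(-1080) + 3962/X(20, 8 + 7) = 1136/(-1080) + 3962/(-15) = 1136*(-1/1080) + 3962*(-1/15) = -142/135 - 3962/15 = -7160/27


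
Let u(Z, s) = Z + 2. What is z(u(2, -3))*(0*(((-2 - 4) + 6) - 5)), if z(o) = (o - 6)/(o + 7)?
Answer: 0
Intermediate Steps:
u(Z, s) = 2 + Z
z(o) = (-6 + o)/(7 + o)
z(u(2, -3))*(0*(((-2 - 4) + 6) - 5)) = ((-6 + (2 + 2))/(7 + (2 + 2)))*(0*(((-2 - 4) + 6) - 5)) = ((-6 + 4)/(7 + 4))*(0*((-6 + 6) - 5)) = (-2/11)*(0*(0 - 5)) = ((1/11)*(-2))*(0*(-5)) = -2/11*0 = 0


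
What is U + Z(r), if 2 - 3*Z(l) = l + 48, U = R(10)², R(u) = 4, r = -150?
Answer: 152/3 ≈ 50.667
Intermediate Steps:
U = 16 (U = 4² = 16)
Z(l) = -46/3 - l/3 (Z(l) = ⅔ - (l + 48)/3 = ⅔ - (48 + l)/3 = ⅔ + (-16 - l/3) = -46/3 - l/3)
U + Z(r) = 16 + (-46/3 - ⅓*(-150)) = 16 + (-46/3 + 50) = 16 + 104/3 = 152/3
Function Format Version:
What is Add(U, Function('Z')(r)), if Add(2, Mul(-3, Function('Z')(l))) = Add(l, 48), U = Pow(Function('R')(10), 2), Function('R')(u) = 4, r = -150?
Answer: Rational(152, 3) ≈ 50.667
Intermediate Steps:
U = 16 (U = Pow(4, 2) = 16)
Function('Z')(l) = Add(Rational(-46, 3), Mul(Rational(-1, 3), l)) (Function('Z')(l) = Add(Rational(2, 3), Mul(Rational(-1, 3), Add(l, 48))) = Add(Rational(2, 3), Mul(Rational(-1, 3), Add(48, l))) = Add(Rational(2, 3), Add(-16, Mul(Rational(-1, 3), l))) = Add(Rational(-46, 3), Mul(Rational(-1, 3), l)))
Add(U, Function('Z')(r)) = Add(16, Add(Rational(-46, 3), Mul(Rational(-1, 3), -150))) = Add(16, Add(Rational(-46, 3), 50)) = Add(16, Rational(104, 3)) = Rational(152, 3)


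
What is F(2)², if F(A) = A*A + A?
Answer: 36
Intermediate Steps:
F(A) = A + A² (F(A) = A² + A = A + A²)
F(2)² = (2*(1 + 2))² = (2*3)² = 6² = 36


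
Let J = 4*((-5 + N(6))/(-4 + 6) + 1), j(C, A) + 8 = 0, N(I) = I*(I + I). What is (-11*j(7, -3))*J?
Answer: 12144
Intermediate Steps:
N(I) = 2*I² (N(I) = I*(2*I) = 2*I²)
j(C, A) = -8 (j(C, A) = -8 + 0 = -8)
J = 138 (J = 4*((-5 + 2*6²)/(-4 + 6) + 1) = 4*((-5 + 2*36)/2 + 1) = 4*((-5 + 72)*(½) + 1) = 4*(67*(½) + 1) = 4*(67/2 + 1) = 4*(69/2) = 138)
(-11*j(7, -3))*J = -11*(-8)*138 = 88*138 = 12144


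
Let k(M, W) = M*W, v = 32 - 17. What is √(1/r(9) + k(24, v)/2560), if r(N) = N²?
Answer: √793/72 ≈ 0.39111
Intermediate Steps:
v = 15
√(1/r(9) + k(24, v)/2560) = √(1/(9²) + (24*15)/2560) = √(1/81 + 360*(1/2560)) = √(1/81 + 9/64) = √(793/5184) = √793/72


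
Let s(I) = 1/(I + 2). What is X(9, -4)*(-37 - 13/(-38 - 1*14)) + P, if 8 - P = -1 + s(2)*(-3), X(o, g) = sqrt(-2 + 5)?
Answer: 39/4 - 147*sqrt(3)/4 ≈ -53.903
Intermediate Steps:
X(o, g) = sqrt(3)
s(I) = 1/(2 + I)
P = 39/4 (P = 8 - (-1 - 3/(2 + 2)) = 8 - (-1 - 3/4) = 8 - 1*(-7/4) = 8 + 7/4 = 39/4 ≈ 9.7500)
X(9, -4)*(-37 - 13/(-38 - 1*14)) + P = sqrt(3)*(-37 - 13/(-38 - 1*14)) + 39/4 = sqrt(3)*(-37 - 13/(-38 - 14)) + 39/4 = sqrt(3)*(-37 - 13/(-52)) + 39/4 = sqrt(3)*(-37 - 13*(-1)/52) + 39/4 = sqrt(3)*(-37 - 1*(-1/4)) + 39/4 = sqrt(3)*(-37 + 1/4) + 39/4 = sqrt(3)*(-147/4) + 39/4 = -147*sqrt(3)/4 + 39/4 = 39/4 - 147*sqrt(3)/4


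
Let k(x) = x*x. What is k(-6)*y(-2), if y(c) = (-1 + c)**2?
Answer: 324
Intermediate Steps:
k(x) = x**2
k(-6)*y(-2) = (-6)**2*(-1 - 2)**2 = 36*(-3)**2 = 36*9 = 324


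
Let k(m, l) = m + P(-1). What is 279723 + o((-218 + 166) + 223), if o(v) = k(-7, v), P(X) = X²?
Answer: 279717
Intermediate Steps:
k(m, l) = 1 + m (k(m, l) = m + (-1)² = m + 1 = 1 + m)
o(v) = -6 (o(v) = 1 - 7 = -6)
279723 + o((-218 + 166) + 223) = 279723 - 6 = 279717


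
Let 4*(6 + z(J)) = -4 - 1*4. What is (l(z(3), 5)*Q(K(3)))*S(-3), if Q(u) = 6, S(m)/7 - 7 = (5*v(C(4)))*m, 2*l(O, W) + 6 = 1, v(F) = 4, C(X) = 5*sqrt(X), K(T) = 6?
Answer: 5565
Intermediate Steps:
z(J) = -8 (z(J) = -6 + (-4 - 1*4)/4 = -6 + (-4 - 4)/4 = -6 + (1/4)*(-8) = -6 - 2 = -8)
l(O, W) = -5/2 (l(O, W) = -3 + (1/2)*1 = -3 + 1/2 = -5/2)
S(m) = 49 + 140*m (S(m) = 49 + 7*((5*4)*m) = 49 + 7*(20*m) = 49 + 140*m)
(l(z(3), 5)*Q(K(3)))*S(-3) = (-5/2*6)*(49 + 140*(-3)) = -15*(49 - 420) = -15*(-371) = 5565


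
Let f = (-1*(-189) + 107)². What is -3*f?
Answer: -262848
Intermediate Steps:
f = 87616 (f = (189 + 107)² = 296² = 87616)
-3*f = -3*87616 = -262848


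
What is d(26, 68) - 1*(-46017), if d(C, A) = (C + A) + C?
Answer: 46137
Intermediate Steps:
d(C, A) = A + 2*C (d(C, A) = (A + C) + C = A + 2*C)
d(26, 68) - 1*(-46017) = (68 + 2*26) - 1*(-46017) = (68 + 52) + 46017 = 120 + 46017 = 46137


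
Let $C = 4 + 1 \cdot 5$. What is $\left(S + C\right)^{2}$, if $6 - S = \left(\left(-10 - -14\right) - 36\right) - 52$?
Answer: $9801$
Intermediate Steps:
$S = 90$ ($S = 6 - \left(\left(\left(-10 - -14\right) - 36\right) - 52\right) = 6 - \left(\left(\left(-10 + 14\right) - 36\right) - 52\right) = 6 - \left(\left(4 - 36\right) - 52\right) = 6 - \left(-32 - 52\right) = 6 - -84 = 6 + 84 = 90$)
$C = 9$ ($C = 4 + 5 = 9$)
$\left(S + C\right)^{2} = \left(90 + 9\right)^{2} = 99^{2} = 9801$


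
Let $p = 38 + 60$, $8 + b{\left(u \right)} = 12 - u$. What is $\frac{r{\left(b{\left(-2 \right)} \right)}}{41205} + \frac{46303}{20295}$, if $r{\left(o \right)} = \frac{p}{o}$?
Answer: $\frac{68952}{30217} \approx 2.2819$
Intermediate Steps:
$b{\left(u \right)} = 4 - u$ ($b{\left(u \right)} = -8 - \left(-12 + u\right) = 4 - u$)
$p = 98$
$r{\left(o \right)} = \frac{98}{o}$
$\frac{r{\left(b{\left(-2 \right)} \right)}}{41205} + \frac{46303}{20295} = \frac{98 \frac{1}{4 - -2}}{41205} + \frac{46303}{20295} = \frac{98}{4 + 2} \cdot \frac{1}{41205} + 46303 \cdot \frac{1}{20295} = \frac{98}{6} \cdot \frac{1}{41205} + \frac{46303}{20295} = 98 \cdot \frac{1}{6} \cdot \frac{1}{41205} + \frac{46303}{20295} = \frac{49}{3} \cdot \frac{1}{41205} + \frac{46303}{20295} = \frac{49}{123615} + \frac{46303}{20295} = \frac{68952}{30217}$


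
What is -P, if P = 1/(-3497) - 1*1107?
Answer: 3871180/3497 ≈ 1107.0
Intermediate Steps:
P = -3871180/3497 (P = -1/3497 - 1107 = -3871180/3497 ≈ -1107.0)
-P = -1*(-3871180/3497) = 3871180/3497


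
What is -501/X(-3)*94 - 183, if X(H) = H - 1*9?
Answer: 7483/2 ≈ 3741.5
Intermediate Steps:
X(H) = -9 + H (X(H) = H - 9 = -9 + H)
-501/X(-3)*94 - 183 = -501/(-9 - 3)*94 - 183 = -501/(-12)*94 - 183 = -501*(-1/12)*94 - 183 = (167/4)*94 - 183 = 7849/2 - 183 = 7483/2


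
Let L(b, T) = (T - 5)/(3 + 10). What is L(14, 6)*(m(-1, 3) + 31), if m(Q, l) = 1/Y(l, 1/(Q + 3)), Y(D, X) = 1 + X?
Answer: 95/39 ≈ 2.4359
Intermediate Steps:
m(Q, l) = 1/(1 + 1/(3 + Q)) (m(Q, l) = 1/(1 + 1/(Q + 3)) = 1/(1 + 1/(3 + Q)))
L(b, T) = -5/13 + T/13 (L(b, T) = (-5 + T)/13 = (-5 + T)*(1/13) = -5/13 + T/13)
L(14, 6)*(m(-1, 3) + 31) = (-5/13 + (1/13)*6)*((3 - 1)/(4 - 1) + 31) = (-5/13 + 6/13)*(2/3 + 31) = ((⅓)*2 + 31)/13 = (⅔ + 31)/13 = (1/13)*(95/3) = 95/39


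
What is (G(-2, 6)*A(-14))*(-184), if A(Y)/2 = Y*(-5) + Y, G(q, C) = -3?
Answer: 61824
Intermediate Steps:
A(Y) = -8*Y (A(Y) = 2*(Y*(-5) + Y) = 2*(-5*Y + Y) = 2*(-4*Y) = -8*Y)
(G(-2, 6)*A(-14))*(-184) = -(-24)*(-14)*(-184) = -3*112*(-184) = -336*(-184) = 61824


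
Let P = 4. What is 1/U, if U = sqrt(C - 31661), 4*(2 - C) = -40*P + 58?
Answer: -I*sqrt(126534)/63267 ≈ -0.0056225*I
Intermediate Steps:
C = 55/2 (C = 2 - (-40*4 + 58)/4 = 2 - (-160 + 58)/4 = 2 - 1/4*(-102) = 2 + 51/2 = 55/2 ≈ 27.500)
U = I*sqrt(126534)/2 (U = sqrt(55/2 - 31661) = sqrt(-63267/2) = I*sqrt(126534)/2 ≈ 177.86*I)
1/U = 1/(I*sqrt(126534)/2) = -I*sqrt(126534)/63267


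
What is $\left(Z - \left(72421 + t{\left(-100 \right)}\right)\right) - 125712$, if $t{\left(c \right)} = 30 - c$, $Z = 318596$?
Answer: $120333$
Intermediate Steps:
$\left(Z - \left(72421 + t{\left(-100 \right)}\right)\right) - 125712 = \left(318596 - \left(72451 + 100\right)\right) - 125712 = \left(318596 - 72551\right) - 125712 = 246045 - 125712 = 120333$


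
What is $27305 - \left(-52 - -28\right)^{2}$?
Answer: $26729$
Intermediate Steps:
$27305 - \left(-52 - -28\right)^{2} = 27305 - \left(-52 + 28\right)^{2} = 27305 - \left(-24\right)^{2} = 27305 - 576 = 26729$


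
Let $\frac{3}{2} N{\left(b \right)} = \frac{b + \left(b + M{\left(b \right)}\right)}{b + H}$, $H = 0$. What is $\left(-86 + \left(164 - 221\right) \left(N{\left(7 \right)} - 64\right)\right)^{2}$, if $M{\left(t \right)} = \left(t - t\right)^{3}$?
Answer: $12152196$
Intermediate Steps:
$M{\left(t \right)} = 0$ ($M{\left(t \right)} = 0^{3} = 0$)
$N{\left(b \right)} = \frac{4}{3}$ ($N{\left(b \right)} = \frac{2 \frac{b + \left(b + 0\right)}{b + 0}}{3} = \frac{2 \frac{b + b}{b}}{3} = \frac{2 \frac{2 b}{b}}{3} = \frac{2}{3} \cdot 2 = \frac{4}{3}$)
$\left(-86 + \left(164 - 221\right) \left(N{\left(7 \right)} - 64\right)\right)^{2} = \left(-86 + \left(164 - 221\right) \left(\frac{4}{3} - 64\right)\right)^{2} = \left(-86 - -3572\right)^{2} = \left(-86 + 3572\right)^{2} = 3486^{2} = 12152196$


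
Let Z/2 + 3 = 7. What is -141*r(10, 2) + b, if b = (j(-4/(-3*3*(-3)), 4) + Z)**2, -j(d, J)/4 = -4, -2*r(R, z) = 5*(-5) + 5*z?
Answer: -963/2 ≈ -481.50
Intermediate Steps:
r(R, z) = 25/2 - 5*z/2 (r(R, z) = -(5*(-5) + 5*z)/2 = -(-25 + 5*z)/2 = 25/2 - 5*z/2)
Z = 8 (Z = -6 + 2*7 = -6 + 14 = 8)
j(d, J) = 16 (j(d, J) = -4*(-4) = 16)
b = 576 (b = (16 + 8)**2 = 24**2 = 576)
-141*r(10, 2) + b = -141*(25/2 - 5/2*2) + 576 = -141*(25/2 - 5) + 576 = -141*15/2 + 576 = -2115/2 + 576 = -963/2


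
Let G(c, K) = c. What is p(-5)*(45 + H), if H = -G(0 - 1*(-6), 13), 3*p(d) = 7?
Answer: 91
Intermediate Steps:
p(d) = 7/3 (p(d) = (1/3)*7 = 7/3)
H = -6 (H = -(0 - 1*(-6)) = -(0 + 6) = -1*6 = -6)
p(-5)*(45 + H) = 7*(45 - 6)/3 = (7/3)*39 = 91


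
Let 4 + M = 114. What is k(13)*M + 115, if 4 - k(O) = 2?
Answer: 335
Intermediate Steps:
M = 110 (M = -4 + 114 = 110)
k(O) = 2 (k(O) = 4 - 1*2 = 4 - 2 = 2)
k(13)*M + 115 = 2*110 + 115 = 220 + 115 = 335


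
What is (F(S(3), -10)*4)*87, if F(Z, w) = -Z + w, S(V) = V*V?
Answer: -6612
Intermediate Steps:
S(V) = V**2
F(Z, w) = w - Z
(F(S(3), -10)*4)*87 = ((-10 - 1*3**2)*4)*87 = ((-10 - 1*9)*4)*87 = ((-10 - 9)*4)*87 = -19*4*87 = -76*87 = -6612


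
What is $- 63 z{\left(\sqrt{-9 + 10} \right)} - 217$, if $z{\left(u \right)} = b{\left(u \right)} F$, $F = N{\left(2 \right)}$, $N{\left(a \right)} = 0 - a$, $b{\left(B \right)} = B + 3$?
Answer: $287$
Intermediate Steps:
$b{\left(B \right)} = 3 + B$
$N{\left(a \right)} = - a$
$F = -2$ ($F = \left(-1\right) 2 = -2$)
$z{\left(u \right)} = -6 - 2 u$ ($z{\left(u \right)} = \left(3 + u\right) \left(-2\right) = -6 - 2 u$)
$- 63 z{\left(\sqrt{-9 + 10} \right)} - 217 = - 63 \left(-6 - 2 \sqrt{-9 + 10}\right) - 217 = - 63 \left(-6 - 2 \sqrt{1}\right) - 217 = - 63 \left(-6 - 2\right) - 217 = \left(-63\right) \left(-8\right) - 217 = 504 - 217 = 287$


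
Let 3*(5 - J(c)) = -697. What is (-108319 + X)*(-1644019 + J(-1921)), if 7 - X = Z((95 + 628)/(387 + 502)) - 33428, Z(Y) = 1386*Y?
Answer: 47604354312590/381 ≈ 1.2495e+11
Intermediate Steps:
J(c) = 712/3 (J(c) = 5 - ⅓*(-697) = 5 + 697/3 = 712/3)
X = 4103091/127 (X = 7 - (1386*((95 + 628)/(387 + 502)) - 33428) = 7 - (1386*(723/889) - 33428) = 7 - (143154/127 - 33428) = 7 - 1*(-4102202/127) = 7 + 4102202/127 = 4103091/127 ≈ 32308.)
(-108319 + X)*(-1644019 + J(-1921)) = (-108319 + 4103091/127)*(-1644019 + 712/3) = -9653422/127*(-4931345/3) = 47604354312590/381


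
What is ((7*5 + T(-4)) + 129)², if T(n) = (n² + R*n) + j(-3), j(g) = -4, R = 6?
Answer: 23104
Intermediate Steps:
T(n) = -4 + n² + 6*n (T(n) = (n² + 6*n) - 4 = -4 + n² + 6*n)
((7*5 + T(-4)) + 129)² = ((7*5 + (-4 + (-4)² + 6*(-4))) + 129)² = ((35 + (-4 + 16 - 24)) + 129)² = ((35 - 12) + 129)² = (23 + 129)² = 152² = 23104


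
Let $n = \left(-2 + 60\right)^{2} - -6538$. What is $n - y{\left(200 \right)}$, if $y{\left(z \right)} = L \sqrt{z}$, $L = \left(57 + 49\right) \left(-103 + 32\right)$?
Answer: $9902 + 75260 \sqrt{2} \approx 1.1634 \cdot 10^{5}$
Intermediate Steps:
$L = -7526$ ($L = 106 \left(-71\right) = -7526$)
$y{\left(z \right)} = - 7526 \sqrt{z}$
$n = 9902$ ($n = 58^{2} + 6538 = 3364 + 6538 = 9902$)
$n - y{\left(200 \right)} = 9902 - - 7526 \sqrt{200} = 9902 - - 7526 \cdot 10 \sqrt{2} = 9902 - - 75260 \sqrt{2} = 9902 + 75260 \sqrt{2}$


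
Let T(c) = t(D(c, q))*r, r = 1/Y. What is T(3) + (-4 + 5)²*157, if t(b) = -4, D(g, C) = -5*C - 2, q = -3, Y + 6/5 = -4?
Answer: 2051/13 ≈ 157.77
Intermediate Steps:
Y = -26/5 (Y = -6/5 - 4 = -26/5 ≈ -5.2000)
D(g, C) = -2 - 5*C
r = -5/26 (r = 1/(-26/5) = -5/26 ≈ -0.19231)
T(c) = 10/13 (T(c) = -4*(-5/26) = 10/13)
T(3) + (-4 + 5)²*157 = 10/13 + (-4 + 5)²*157 = 10/13 + 1²*157 = 10/13 + 1*157 = 10/13 + 157 = 2051/13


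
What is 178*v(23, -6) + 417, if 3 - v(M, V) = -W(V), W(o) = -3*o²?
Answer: -18273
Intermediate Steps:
v(M, V) = 3 - 3*V² (v(M, V) = 3 - (-1)*(-3*V²) = 3 - 3*V²)
178*v(23, -6) + 417 = 178*(3 - 3*(-6)²) + 417 = 178*(3 - 3*36) + 417 = 178*(3 - 108) + 417 = 178*(-105) + 417 = -18690 + 417 = -18273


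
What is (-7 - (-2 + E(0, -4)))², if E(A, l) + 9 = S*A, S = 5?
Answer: 16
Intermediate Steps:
E(A, l) = -9 + 5*A
(-7 - (-2 + E(0, -4)))² = (-7 - (-2 + (-9 + 5*0)))² = (-7 - (-2 + (-9 + 0)))² = (-7 - (-2 - 9))² = (-7 - 1*(-11))² = (-7 + 11)² = 4² = 16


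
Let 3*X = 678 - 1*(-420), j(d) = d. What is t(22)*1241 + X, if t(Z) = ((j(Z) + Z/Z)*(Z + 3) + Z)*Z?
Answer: 16299660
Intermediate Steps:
X = 366 (X = (678 - 1*(-420))/3 = (678 + 420)/3 = (1/3)*1098 = 366)
t(Z) = Z*(Z + (1 + Z)*(3 + Z)) (t(Z) = ((Z + Z/Z)*(Z + 3) + Z)*Z = ((Z + 1)*(3 + Z) + Z)*Z = ((1 + Z)*(3 + Z) + Z)*Z = (Z + (1 + Z)*(3 + Z))*Z = Z*(Z + (1 + Z)*(3 + Z)))
t(22)*1241 + X = (22*(3 + 22**2 + 5*22))*1241 + 366 = (22*(3 + 484 + 110))*1241 + 366 = (22*597)*1241 + 366 = 13134*1241 + 366 = 16299294 + 366 = 16299660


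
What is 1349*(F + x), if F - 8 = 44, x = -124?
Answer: -97128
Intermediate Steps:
F = 52 (F = 8 + 44 = 52)
1349*(F + x) = 1349*(52 - 124) = 1349*(-72) = -97128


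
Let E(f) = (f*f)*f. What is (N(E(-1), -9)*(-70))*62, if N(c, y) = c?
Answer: 4340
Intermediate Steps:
E(f) = f³ (E(f) = f²*f = f³)
(N(E(-1), -9)*(-70))*62 = ((-1)³*(-70))*62 = -1*(-70)*62 = 70*62 = 4340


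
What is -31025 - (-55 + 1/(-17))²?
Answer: -9842321/289 ≈ -34057.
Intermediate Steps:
-31025 - (-55 + 1/(-17))² = -31025 - (-55 + 1*(-1/17))² = -31025 - (-55 - 1/17)² = -31025 - (-936/17)² = -31025 - 1*876096/289 = -31025 - 876096/289 = -9842321/289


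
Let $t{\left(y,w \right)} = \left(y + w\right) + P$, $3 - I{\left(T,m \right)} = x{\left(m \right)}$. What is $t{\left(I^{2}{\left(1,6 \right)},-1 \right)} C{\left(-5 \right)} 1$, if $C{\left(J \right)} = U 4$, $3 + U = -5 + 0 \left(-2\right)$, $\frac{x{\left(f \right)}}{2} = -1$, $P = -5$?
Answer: $-608$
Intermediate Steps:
$x{\left(f \right)} = -2$ ($x{\left(f \right)} = 2 \left(-1\right) = -2$)
$I{\left(T,m \right)} = 5$ ($I{\left(T,m \right)} = 3 - -2 = 3 + 2 = 5$)
$U = -8$ ($U = -3 + \left(-5 + 0 \left(-2\right)\right) = -3 + \left(-5 + 0\right) = -3 - 5 = -8$)
$t{\left(y,w \right)} = -5 + w + y$ ($t{\left(y,w \right)} = \left(y + w\right) - 5 = \left(w + y\right) - 5 = -5 + w + y$)
$C{\left(J \right)} = -32$ ($C{\left(J \right)} = \left(-8\right) 4 = -32$)
$t{\left(I^{2}{\left(1,6 \right)},-1 \right)} C{\left(-5 \right)} 1 = \left(-5 - 1 + 5^{2}\right) \left(-32\right) 1 = \left(-5 - 1 + 25\right) \left(-32\right) 1 = 19 \left(-32\right) 1 = \left(-608\right) 1 = -608$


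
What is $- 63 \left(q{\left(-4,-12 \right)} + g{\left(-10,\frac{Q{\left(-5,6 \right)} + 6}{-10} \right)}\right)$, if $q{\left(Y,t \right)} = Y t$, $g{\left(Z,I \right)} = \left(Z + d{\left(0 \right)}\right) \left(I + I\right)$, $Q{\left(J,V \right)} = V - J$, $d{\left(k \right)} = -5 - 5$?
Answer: $-7308$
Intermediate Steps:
$d{\left(k \right)} = -10$ ($d{\left(k \right)} = -5 - 5 = -10$)
$g{\left(Z,I \right)} = 2 I \left(-10 + Z\right)$ ($g{\left(Z,I \right)} = \left(Z - 10\right) \left(I + I\right) = \left(-10 + Z\right) 2 I = 2 I \left(-10 + Z\right)$)
$- 63 \left(q{\left(-4,-12 \right)} + g{\left(-10,\frac{Q{\left(-5,6 \right)} + 6}{-10} \right)}\right) = - 63 \left(\left(-4\right) \left(-12\right) + 2 \frac{\left(6 - -5\right) + 6}{-10} \left(-10 - 10\right)\right) = - 63 \left(48 + 2 \left(\left(6 + 5\right) + 6\right) \left(- \frac{1}{10}\right) \left(-20\right)\right) = - 63 \left(48 + 2 \left(11 + 6\right) \left(- \frac{1}{10}\right) \left(-20\right)\right) = - 63 \left(48 + 2 \cdot 17 \left(- \frac{1}{10}\right) \left(-20\right)\right) = - 63 \left(48 + 2 \left(- \frac{17}{10}\right) \left(-20\right)\right) = - 63 \left(48 + 68\right) = \left(-63\right) 116 = -7308$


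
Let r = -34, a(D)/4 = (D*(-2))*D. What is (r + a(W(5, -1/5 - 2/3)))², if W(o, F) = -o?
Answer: 54756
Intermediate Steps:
a(D) = -8*D² (a(D) = 4*((D*(-2))*D) = 4*((-2*D)*D) = 4*(-2*D²) = -8*D²)
(r + a(W(5, -1/5 - 2/3)))² = (-34 - 8*(-1*5)²)² = (-34 - 8*(-5)²)² = (-34 - 8*25)² = (-34 - 200)² = (-234)² = 54756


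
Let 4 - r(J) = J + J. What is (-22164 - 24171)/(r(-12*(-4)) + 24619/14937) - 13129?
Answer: -3405319114/269917 ≈ -12616.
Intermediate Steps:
r(J) = 4 - 2*J (r(J) = 4 - (J + J) = 4 - 2*J)
(-22164 - 24171)/(r(-12*(-4)) + 24619/14937) - 13129 = (-22164 - 24171)/((4 - (-24)*(-4)) + 24619/14937) - 13129 = -46335/((4 - 2*48) + 24619*(1/14937)) - 13129 = -46335/((4 - 96) + 24619/14937) - 13129 = -46335/(-92 + 24619/14937) - 13129 = -46335/(-1349585/14937) - 13129 = -46335*(-14937/1349585) - 13129 = 138421179/269917 - 13129 = -3405319114/269917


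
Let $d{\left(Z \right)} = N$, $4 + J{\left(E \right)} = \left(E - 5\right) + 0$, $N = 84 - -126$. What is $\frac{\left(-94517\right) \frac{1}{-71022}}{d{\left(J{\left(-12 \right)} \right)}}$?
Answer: $\frac{94517}{14914620} \approx 0.0063372$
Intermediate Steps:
$N = 210$ ($N = 84 + 126 = 210$)
$J{\left(E \right)} = -9 + E$ ($J{\left(E \right)} = -4 + \left(\left(E - 5\right) + 0\right) = -4 + \left(\left(-5 + E\right) + 0\right) = -4 + \left(-5 + E\right) = -9 + E$)
$d{\left(Z \right)} = 210$
$\frac{\left(-94517\right) \frac{1}{-71022}}{d{\left(J{\left(-12 \right)} \right)}} = \frac{\left(-94517\right) \frac{1}{-71022}}{210} = \left(-94517\right) \left(- \frac{1}{71022}\right) \frac{1}{210} = \frac{94517}{71022} \cdot \frac{1}{210} = \frac{94517}{14914620}$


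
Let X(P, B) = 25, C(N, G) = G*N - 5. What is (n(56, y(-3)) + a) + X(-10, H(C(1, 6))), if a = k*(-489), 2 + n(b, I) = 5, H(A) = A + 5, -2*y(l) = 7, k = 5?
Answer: -2417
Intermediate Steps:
y(l) = -7/2 (y(l) = -½*7 = -7/2)
C(N, G) = -5 + G*N
H(A) = 5 + A
n(b, I) = 3 (n(b, I) = -2 + 5 = 3)
a = -2445 (a = 5*(-489) = -2445)
(n(56, y(-3)) + a) + X(-10, H(C(1, 6))) = (3 - 2445) + 25 = -2442 + 25 = -2417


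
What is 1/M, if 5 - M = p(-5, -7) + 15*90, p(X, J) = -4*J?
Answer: -1/1373 ≈ -0.00072833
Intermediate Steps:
M = -1373 (M = 5 - (-4*(-7) + 15*90) = 5 - (28 + 1350) = 5 - 1*1378 = 5 - 1378 = -1373)
1/M = 1/(-1373) = -1/1373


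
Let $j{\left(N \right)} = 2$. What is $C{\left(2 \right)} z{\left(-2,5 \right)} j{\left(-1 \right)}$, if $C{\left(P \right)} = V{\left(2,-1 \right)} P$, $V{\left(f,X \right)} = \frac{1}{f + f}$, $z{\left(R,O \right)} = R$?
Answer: $-2$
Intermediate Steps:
$V{\left(f,X \right)} = \frac{1}{2 f}$
$C{\left(P \right)} = \frac{P}{4}$ ($C{\left(P \right)} = \frac{1}{2 \cdot 2} P = \frac{1}{2} \cdot \frac{1}{2} P = \frac{P}{4}$)
$C{\left(2 \right)} z{\left(-2,5 \right)} j{\left(-1 \right)} = \frac{1}{4} \cdot 2 \left(-2\right) 2 = \frac{1}{2} \left(-2\right) 2 = \left(-1\right) 2 = -2$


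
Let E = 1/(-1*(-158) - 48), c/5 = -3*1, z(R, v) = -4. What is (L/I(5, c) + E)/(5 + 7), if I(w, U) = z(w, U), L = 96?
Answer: -2639/1320 ≈ -1.9992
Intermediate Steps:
c = -15 (c = 5*(-3*1) = 5*(-3) = -15)
I(w, U) = -4
E = 1/110 (E = 1/(158 - 48) = 1/110 ≈ 0.0090909)
(L/I(5, c) + E)/(5 + 7) = (96/(-4) + 1/110)/(5 + 7) = (96*(-¼) + 1/110)/12 = (-24 + 1/110)*(1/12) = -2639/110*1/12 = -2639/1320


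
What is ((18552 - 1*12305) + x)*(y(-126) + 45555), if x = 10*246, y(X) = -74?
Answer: 396003067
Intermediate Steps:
x = 2460
((18552 - 1*12305) + x)*(y(-126) + 45555) = ((18552 - 1*12305) + 2460)*(-74 + 45555) = ((18552 - 12305) + 2460)*45481 = (6247 + 2460)*45481 = 8707*45481 = 396003067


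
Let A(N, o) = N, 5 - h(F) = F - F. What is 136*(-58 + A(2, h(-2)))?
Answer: -7616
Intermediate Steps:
h(F) = 5 (h(F) = 5 - (F - F) = 5 - 1*0 = 5 + 0 = 5)
136*(-58 + A(2, h(-2))) = 136*(-58 + 2) = 136*(-56) = -7616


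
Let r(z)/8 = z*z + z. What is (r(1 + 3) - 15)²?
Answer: 21025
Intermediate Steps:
r(z) = 8*z + 8*z² (r(z) = 8*(z*z + z) = 8*(z² + z) = 8*(z + z²) = 8*z + 8*z²)
(r(1 + 3) - 15)² = (8*(1 + 3)*(1 + (1 + 3)) - 15)² = (8*4*(1 + 4) - 15)² = (8*4*5 - 15)² = (160 - 15)² = 145² = 21025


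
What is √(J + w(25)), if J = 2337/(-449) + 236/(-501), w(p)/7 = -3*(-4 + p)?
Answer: I*√22602720305190/224949 ≈ 21.135*I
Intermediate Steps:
w(p) = 84 - 21*p (w(p) = 7*(-3*(-4 + p)) = 7*(12 - 3*p) = 84 - 21*p)
J = -1276801/224949 (J = 2337*(-1/449) + 236*(-1/501) = -2337/449 - 236/501 = -1276801/224949 ≈ -5.6760)
√(J + w(25)) = √(-1276801/224949 + (84 - 21*25)) = √(-1276801/224949 + (84 - 525)) = √(-1276801/224949 - 441) = √(-100479310/224949) = I*√22602720305190/224949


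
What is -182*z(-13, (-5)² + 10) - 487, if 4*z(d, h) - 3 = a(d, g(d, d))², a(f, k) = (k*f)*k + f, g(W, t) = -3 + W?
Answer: -507884409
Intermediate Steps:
a(f, k) = f + f*k² (a(f, k) = (f*k)*k + f = f*k² + f = f + f*k²)
z(d, h) = ¾ + d²*(1 + (-3 + d)²)²/4 (z(d, h) = ¾ + (d*(1 + (-3 + d)²))²/4 = ¾ + (d²*(1 + (-3 + d)²)²)/4 = ¾ + d²*(1 + (-3 + d)²)²/4)
-182*z(-13, (-5)² + 10) - 487 = -182*(¾ + (¼)*(-13)²*(1 + (-3 - 13)²)²) - 487 = -182*(¾ + (¼)*169*(1 + (-16)²)²) - 487 = -182*(¾ + (¼)*169*(1 + 256)²) - 487 = -182*(¾ + (¼)*169*257²) - 487 = -182*(¾ + (¼)*169*66049) - 487 = -182*(¾ + 11162281/4) - 487 = -182*2790571 - 487 = -507883922 - 487 = -507884409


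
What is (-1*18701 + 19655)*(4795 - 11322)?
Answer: -6226758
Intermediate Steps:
(-1*18701 + 19655)*(4795 - 11322) = (-18701 + 19655)*(-6527) = 954*(-6527) = -6226758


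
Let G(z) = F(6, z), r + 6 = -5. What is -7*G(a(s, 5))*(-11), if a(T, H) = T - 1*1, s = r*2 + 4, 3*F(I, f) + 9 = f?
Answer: -2156/3 ≈ -718.67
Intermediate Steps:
F(I, f) = -3 + f/3
r = -11 (r = -6 - 5 = -11)
s = -18 (s = -11*2 + 4 = -22 + 4 = -18)
a(T, H) = -1 + T (a(T, H) = T - 1 = -1 + T)
G(z) = -3 + z/3
-7*G(a(s, 5))*(-11) = -7*(-3 + (-1 - 18)/3)*(-11) = -7*(-3 + (⅓)*(-19))*(-11) = -7*(-3 - 19/3)*(-11) = -7*(-28/3)*(-11) = (196/3)*(-11) = -2156/3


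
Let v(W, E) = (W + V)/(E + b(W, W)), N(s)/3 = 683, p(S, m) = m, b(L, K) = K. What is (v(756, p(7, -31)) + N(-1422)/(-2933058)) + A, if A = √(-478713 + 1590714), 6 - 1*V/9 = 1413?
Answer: -11641802377/708822350 + √1112001 ≈ 1038.1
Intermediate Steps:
V = -12663 (V = 54 - 9*1413 = 54 - 12717 = -12663)
N(s) = 2049 (N(s) = 3*683 = 2049)
v(W, E) = (-12663 + W)/(E + W) (v(W, E) = (W - 12663)/(E + W) = (-12663 + W)/(E + W))
A = √1112001 ≈ 1054.5
(v(756, p(7, -31)) + N(-1422)/(-2933058)) + A = ((-12663 + 756)/(-31 + 756) + 2049/(-2933058)) + √1112001 = (-11907/725 + 2049*(-1/2933058)) + √1112001 = ((1/725)*(-11907) - 683/977686) + √1112001 = (-11907/725 - 683/977686) + √1112001 = -11641802377/708822350 + √1112001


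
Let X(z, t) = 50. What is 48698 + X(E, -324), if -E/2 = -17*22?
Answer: 48748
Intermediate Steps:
E = 748 (E = -(-34)*22 = -2*(-374) = 748)
48698 + X(E, -324) = 48698 + 50 = 48748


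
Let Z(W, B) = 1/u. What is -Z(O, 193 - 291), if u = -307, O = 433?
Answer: 1/307 ≈ 0.0032573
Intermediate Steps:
Z(W, B) = -1/307 (Z(W, B) = 1/(-307) = -1/307)
-Z(O, 193 - 291) = -1*(-1/307) = 1/307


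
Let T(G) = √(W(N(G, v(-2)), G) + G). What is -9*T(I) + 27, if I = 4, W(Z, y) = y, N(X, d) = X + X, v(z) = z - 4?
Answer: 27 - 18*√2 ≈ 1.5442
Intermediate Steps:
v(z) = -4 + z
N(X, d) = 2*X
T(G) = √2*√G (T(G) = √(G + G) = √(2*G) = √2*√G)
-9*T(I) + 27 = -9*√2*√4 + 27 = -9*√2*2 + 27 = -18*√2 + 27 = 27 - 18*√2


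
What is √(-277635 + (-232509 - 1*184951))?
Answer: I*√695095 ≈ 833.72*I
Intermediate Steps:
√(-277635 + (-232509 - 1*184951)) = √(-277635 + (-232509 - 184951)) = √(-277635 - 417460) = √(-695095) = I*√695095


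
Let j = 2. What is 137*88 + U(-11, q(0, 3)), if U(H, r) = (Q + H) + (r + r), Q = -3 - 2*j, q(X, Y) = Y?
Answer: 12044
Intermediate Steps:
Q = -7 (Q = -3 - 2*2 = -3 - 4 = -7)
U(H, r) = -7 + H + 2*r (U(H, r) = (-7 + H) + (r + r) = (-7 + H) + 2*r = -7 + H + 2*r)
137*88 + U(-11, q(0, 3)) = 137*88 + (-7 - 11 + 2*3) = 12056 + (-7 - 11 + 6) = 12056 - 12 = 12044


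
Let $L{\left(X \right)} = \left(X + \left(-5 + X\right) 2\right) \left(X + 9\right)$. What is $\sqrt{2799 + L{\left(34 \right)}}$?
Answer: $\sqrt{6755} \approx 82.189$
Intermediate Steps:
$L{\left(X \right)} = \left(-10 + 3 X\right) \left(9 + X\right)$ ($L{\left(X \right)} = \left(X + \left(-10 + 2 X\right)\right) \left(9 + X\right) = \left(-10 + 3 X\right) \left(9 + X\right)$)
$\sqrt{2799 + L{\left(34 \right)}} = \sqrt{2799 + \left(-90 + 3 \cdot 34^{2} + 17 \cdot 34\right)} = \sqrt{2799 + \left(-90 + 3 \cdot 1156 + 578\right)} = \sqrt{2799 + \left(-90 + 3468 + 578\right)} = \sqrt{2799 + 3956} = \sqrt{6755}$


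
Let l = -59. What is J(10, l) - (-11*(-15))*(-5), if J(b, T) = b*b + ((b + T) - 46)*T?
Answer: 6530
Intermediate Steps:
J(b, T) = b**2 + T*(-46 + T + b) (J(b, T) = b**2 + ((T + b) - 46)*T = b**2 + (-46 + T + b)*T = b**2 + T*(-46 + T + b))
J(10, l) - (-11*(-15))*(-5) = ((-59)**2 + 10**2 - 46*(-59) - 59*10) - (-11*(-15))*(-5) = (3481 + 100 + 2714 - 590) - 165*(-5) = 5705 - 1*(-825) = 5705 + 825 = 6530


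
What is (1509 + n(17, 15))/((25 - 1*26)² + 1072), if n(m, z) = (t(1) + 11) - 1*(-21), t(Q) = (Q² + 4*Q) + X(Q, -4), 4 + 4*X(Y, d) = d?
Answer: 1544/1073 ≈ 1.4390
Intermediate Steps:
X(Y, d) = -1 + d/4
t(Q) = -2 + Q² + 4*Q (t(Q) = (Q² + 4*Q) + (-1 + (¼)*(-4)) = (Q² + 4*Q) + (-1 - 1) = (Q² + 4*Q) - 2 = -2 + Q² + 4*Q)
n(m, z) = 35 (n(m, z) = ((-2 + 1² + 4*1) + 11) - 1*(-21) = ((-2 + 1 + 4) + 11) + 21 = (3 + 11) + 21 = 14 + 21 = 35)
(1509 + n(17, 15))/((25 - 1*26)² + 1072) = (1509 + 35)/((25 - 1*26)² + 1072) = 1544/((25 - 26)² + 1072) = 1544/((-1)² + 1072) = 1544/(1 + 1072) = 1544/1073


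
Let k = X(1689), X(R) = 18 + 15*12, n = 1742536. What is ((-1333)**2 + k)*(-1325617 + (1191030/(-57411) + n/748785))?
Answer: -11252331726128497408807/4776499515 ≈ -2.3558e+12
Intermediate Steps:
X(R) = 198 (X(R) = 18 + 180 = 198)
k = 198
((-1333)**2 + k)*(-1325617 + (1191030/(-57411) + n/748785)) = ((-1333)**2 + 198)*(-1325617 + (1191030/(-57411) + 1742536/748785)) = (1776889 + 198)*(-1325617 + (1191030*(-1/57411) + 1742536*(1/748785))) = 1777087*(-1325617 + (-397010/19137 + 1742536/748785)) = 1777087*(-1325617 - 87976073806/4776499515) = 1777087*(-6331896933649561/4776499515) = -11252331726128497408807/4776499515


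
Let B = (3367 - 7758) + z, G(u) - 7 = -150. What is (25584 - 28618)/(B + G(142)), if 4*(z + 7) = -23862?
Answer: 6068/21013 ≈ 0.28877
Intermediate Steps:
G(u) = -143 (G(u) = 7 - 150 = -143)
z = -11945/2 (z = -7 + (1/4)*(-23862) = -7 - 11931/2 = -11945/2 ≈ -5972.5)
B = -20727/2 (B = (3367 - 7758) - 11945/2 = -4391 - 11945/2 = -20727/2 ≈ -10364.)
(25584 - 28618)/(B + G(142)) = (25584 - 28618)/(-20727/2 - 143) = -3034/(-21013/2) = -3034*(-2/21013) = 6068/21013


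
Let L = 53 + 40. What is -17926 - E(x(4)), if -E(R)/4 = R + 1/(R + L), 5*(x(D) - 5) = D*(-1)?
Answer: -21759628/1215 ≈ -17909.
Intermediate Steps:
x(D) = 5 - D/5 (x(D) = 5 + (D*(-1))/5 = 5 + (-D)/5 = 5 - D/5)
L = 93
E(R) = -4*R - 4/(93 + R) (E(R) = -4*(R + 1/(R + 93)) = -4*(R + 1/(93 + R)) = -4*R - 4/(93 + R))
-17926 - E(x(4)) = -17926 - 4*(-1 - (5 - ⅕*4)² - 93*(5 - ⅕*4))/(93 + (5 - ⅕*4)) = -17926 - 4*(-1 - (5 - ⅘)² - 93*(5 - ⅘))/(93 + (5 - ⅘)) = -17926 - 4*(-1 - (21/5)² - 93*21/5)/(93 + 21/5) = -17926 - 4*(-1 - 1*441/25 - 1953/5)/486/5 = -17926 - 4*5*(-1 - 441/25 - 1953/5)/486 = -17926 - 4*5*(-10231)/(486*25) = -17926 - 1*(-20462/1215) = -17926 + 20462/1215 = -21759628/1215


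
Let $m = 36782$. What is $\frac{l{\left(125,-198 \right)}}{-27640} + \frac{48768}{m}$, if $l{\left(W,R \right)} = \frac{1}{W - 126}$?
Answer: $\frac{673992151}{508327240} \approx 1.3259$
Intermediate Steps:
$l{\left(W,R \right)} = \frac{1}{-126 + W}$
$\frac{l{\left(125,-198 \right)}}{-27640} + \frac{48768}{m} = \frac{1}{\left(-126 + 125\right) \left(-27640\right)} + \frac{48768}{36782} = \frac{1}{-1} \left(- \frac{1}{27640}\right) + 48768 \cdot \frac{1}{36782} = \left(-1\right) \left(- \frac{1}{27640}\right) + \frac{24384}{18391} = \frac{1}{27640} + \frac{24384}{18391} = \frac{673992151}{508327240}$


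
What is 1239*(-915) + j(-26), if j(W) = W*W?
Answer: -1133009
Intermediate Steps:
j(W) = W**2
1239*(-915) + j(-26) = 1239*(-915) + (-26)**2 = -1133685 + 676 = -1133009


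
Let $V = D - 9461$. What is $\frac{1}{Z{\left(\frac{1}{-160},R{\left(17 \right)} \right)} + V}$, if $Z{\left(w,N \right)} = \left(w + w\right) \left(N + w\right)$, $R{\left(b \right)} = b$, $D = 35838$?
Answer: $\frac{12800}{337622881} \approx 3.7912 \cdot 10^{-5}$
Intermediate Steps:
$V = 26377$ ($V = 35838 - 9461 = 26377$)
$Z{\left(w,N \right)} = 2 w \left(N + w\right)$
$\frac{1}{Z{\left(\frac{1}{-160},R{\left(17 \right)} \right)} + V} = \frac{1}{\frac{2 \left(17 + \frac{1}{-160}\right)}{-160} + 26377} = \frac{1}{2 \left(- \frac{1}{160}\right) \left(17 - \frac{1}{160}\right) + 26377} = \frac{1}{2 \left(- \frac{1}{160}\right) \frac{2719}{160} + 26377} = \frac{1}{- \frac{2719}{12800} + 26377} = \frac{1}{\frac{337622881}{12800}} = \frac{12800}{337622881}$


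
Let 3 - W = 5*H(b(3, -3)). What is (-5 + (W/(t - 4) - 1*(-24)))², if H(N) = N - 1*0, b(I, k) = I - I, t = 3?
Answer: 256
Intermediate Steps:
b(I, k) = 0
H(N) = N (H(N) = N + 0 = N)
W = 3 (W = 3 - 5*0 = 3 - 1*0 = 3 + 0 = 3)
(-5 + (W/(t - 4) - 1*(-24)))² = (-5 + (3/(3 - 4) - 1*(-24)))² = (-5 + (3/(-1) + 24))² = (-5 + (3*(-1) + 24))² = (-5 + (-3 + 24))² = (-5 + 21)² = 16² = 256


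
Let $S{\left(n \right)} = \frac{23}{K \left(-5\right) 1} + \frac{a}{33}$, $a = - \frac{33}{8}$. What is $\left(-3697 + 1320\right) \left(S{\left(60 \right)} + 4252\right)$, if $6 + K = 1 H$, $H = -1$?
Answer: $- \frac{2830315293}{280} \approx -1.0108 \cdot 10^{7}$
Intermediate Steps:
$K = -7$ ($K = -6 + 1 \left(-1\right) = -6 - 1 = -7$)
$a = - \frac{33}{8}$ ($a = \left(-33\right) \frac{1}{8} = - \frac{33}{8} \approx -4.125$)
$S{\left(n \right)} = \frac{149}{280}$ ($S{\left(n \right)} = \frac{23}{\left(-7\right) \left(-5\right) 1} - \frac{33}{8 \cdot 33} = \frac{23}{35 \cdot 1} - \frac{1}{8} = \frac{23}{35} - \frac{1}{8} = \frac{149}{280}$)
$\left(-3697 + 1320\right) \left(S{\left(60 \right)} + 4252\right) = \left(-3697 + 1320\right) \left(\frac{149}{280} + 4252\right) = \left(-2377\right) \frac{1190709}{280} = - \frac{2830315293}{280}$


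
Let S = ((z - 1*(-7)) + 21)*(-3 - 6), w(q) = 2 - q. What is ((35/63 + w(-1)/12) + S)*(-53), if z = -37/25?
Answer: 11346611/900 ≈ 12607.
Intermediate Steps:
z = -37/25 (z = -37*1/25 = -37/25 ≈ -1.4800)
S = -5967/25 (S = ((-37/25 - 1*(-7)) + 21)*(-3 - 6) = ((-37/25 + 7) + 21)*(-9) = (138/25 + 21)*(-9) = (663/25)*(-9) = -5967/25 ≈ -238.68)
((35/63 + w(-1)/12) + S)*(-53) = ((35/63 + (2 - 1*(-1))/12) - 5967/25)*(-53) = ((35*(1/63) + (2 + 1)*(1/12)) - 5967/25)*(-53) = ((5/9 + 3*(1/12)) - 5967/25)*(-53) = ((5/9 + ¼) - 5967/25)*(-53) = (29/36 - 5967/25)*(-53) = -214087/900*(-53) = 11346611/900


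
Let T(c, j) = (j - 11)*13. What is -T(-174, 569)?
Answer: -7254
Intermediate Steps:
T(c, j) = -143 + 13*j (T(c, j) = (-11 + j)*13 = -143 + 13*j)
-T(-174, 569) = -(-143 + 13*569) = -(-143 + 7397) = -1*7254 = -7254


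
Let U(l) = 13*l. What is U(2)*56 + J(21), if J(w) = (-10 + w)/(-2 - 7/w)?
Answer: 10159/7 ≈ 1451.3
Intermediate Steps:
J(w) = (-10 + w)/(-2 - 7/w)
U(2)*56 + J(21) = (13*2)*56 + 21*(10 - 1*21)/(7 + 2*21) = 26*56 + 21*(10 - 21)/(7 + 42) = 1456 + 21*(-11)/49 = 1456 + 21*(1/49)*(-11) = 1456 - 33/7 = 10159/7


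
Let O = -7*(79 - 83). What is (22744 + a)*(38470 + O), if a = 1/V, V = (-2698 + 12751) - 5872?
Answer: 3660877417170/4181 ≈ 8.7560e+8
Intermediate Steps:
V = 4181 (V = 10053 - 5872 = 4181)
O = 28 (O = -7*(-4) = 28)
a = 1/4181 ≈ 0.00023918
(22744 + a)*(38470 + O) = (22744 + 1/4181)*(38470 + 28) = (95092665/4181)*38498 = 3660877417170/4181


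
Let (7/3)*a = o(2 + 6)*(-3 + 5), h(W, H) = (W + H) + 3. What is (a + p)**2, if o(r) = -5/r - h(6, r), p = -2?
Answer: 229441/784 ≈ 292.65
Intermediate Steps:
h(W, H) = 3 + H + W (h(W, H) = (H + W) + 3 = 3 + H + W)
o(r) = -9 - r - 5/r (o(r) = -5/r - (3 + r + 6) = -5/r - (9 + r) = -5/r + (-9 - r) = -9 - r - 5/r)
a = -423/28 (a = 3*((-9 - (2 + 6) - 5/(2 + 6))*(-3 + 5))/7 = 3*((-9 - 1*8 - 5/8)*2)/7 = 3*((-9 - 8 - 5*1/8)*2)/7 = 3*((-9 - 8 - 5/8)*2)/7 = 3*(-141/8*2)/7 = (3/7)*(-141/4) = -423/28 ≈ -15.107)
(a + p)**2 = (-423/28 - 2)**2 = (-479/28)**2 = 229441/784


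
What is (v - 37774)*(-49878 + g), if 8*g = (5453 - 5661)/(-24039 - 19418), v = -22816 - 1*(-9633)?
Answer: 110451754646540/43457 ≈ 2.5416e+9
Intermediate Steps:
v = -13183 (v = -22816 + 9633 = -13183)
g = 26/43457 (g = ((5453 - 5661)/(-24039 - 19418))/8 = (-208/(-43457))/8 = (-208*(-1/43457))/8 = (⅛)*(208/43457) = 26/43457 ≈ 0.00059829)
(v - 37774)*(-49878 + g) = (-13183 - 37774)*(-49878 + 26/43457) = -50957*(-2167548220/43457) = 110451754646540/43457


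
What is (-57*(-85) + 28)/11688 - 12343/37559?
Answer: 38760023/438989592 ≈ 0.088294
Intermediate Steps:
(-57*(-85) + 28)/11688 - 12343/37559 = (4845 + 28)*(1/11688) - 12343*1/37559 = 4873*(1/11688) - 12343/37559 = 4873/11688 - 12343/37559 = 38760023/438989592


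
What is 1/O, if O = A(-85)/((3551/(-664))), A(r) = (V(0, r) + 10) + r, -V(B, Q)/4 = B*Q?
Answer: 3551/49800 ≈ 0.071305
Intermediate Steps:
V(B, Q) = -4*B*Q
A(r) = 10 + r (A(r) = (-4*0*r + 10) + r = (0 + 10) + r = 10 + r)
O = 49800/3551 (O = (10 - 85)/((3551/(-664))) = -75/(3551*(-1/664)) = -75/(-3551/664) = -75*(-664/3551) = 49800/3551 ≈ 14.024)
1/O = 1/(49800/3551) = 3551/49800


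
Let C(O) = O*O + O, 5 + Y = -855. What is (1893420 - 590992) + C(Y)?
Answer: 2041168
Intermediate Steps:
Y = -860 (Y = -5 - 855 = -860)
C(O) = O + O² (C(O) = O² + O = O + O²)
(1893420 - 590992) + C(Y) = (1893420 - 590992) - 860*(1 - 860) = 1302428 - 860*(-859) = 1302428 + 738740 = 2041168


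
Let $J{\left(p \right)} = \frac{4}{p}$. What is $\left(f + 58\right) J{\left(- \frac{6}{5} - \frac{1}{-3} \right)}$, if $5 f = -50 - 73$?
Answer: $- \frac{2004}{13} \approx -154.15$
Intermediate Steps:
$f = - \frac{123}{5}$ ($f = \frac{-50 - 73}{5} = \frac{1}{5} \left(-123\right) = - \frac{123}{5} \approx -24.6$)
$\left(f + 58\right) J{\left(- \frac{6}{5} - \frac{1}{-3} \right)} = \left(- \frac{123}{5} + 58\right) \frac{4}{- \frac{6}{5} - \frac{1}{-3}} = \frac{167 \frac{4}{\left(-6\right) \frac{1}{5} - - \frac{1}{3}}}{5} = \frac{167 \frac{4}{- \frac{6}{5} + \frac{1}{3}}}{5} = \frac{167 \frac{4}{- \frac{13}{15}}}{5} = \frac{167 \cdot 4 \left(- \frac{15}{13}\right)}{5} = \frac{167}{5} \left(- \frac{60}{13}\right) = - \frac{2004}{13}$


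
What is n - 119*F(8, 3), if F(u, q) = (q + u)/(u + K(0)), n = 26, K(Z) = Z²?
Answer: -1101/8 ≈ -137.63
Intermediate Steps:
F(u, q) = (q + u)/u (F(u, q) = (q + u)/(u + 0²) = (q + u)/(u + 0) = (q + u)/u)
n - 119*F(8, 3) = 26 - 119*(3 + 8)/8 = 26 - 119*11/8 = 26 - 1309/8 = -1101/8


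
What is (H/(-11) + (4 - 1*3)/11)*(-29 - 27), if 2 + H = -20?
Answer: -1288/11 ≈ -117.09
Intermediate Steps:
H = -22 (H = -2 - 20 = -22)
(H/(-11) + (4 - 1*3)/11)*(-29 - 27) = (-22/(-11) + (4 - 1*3)/11)*(-29 - 27) = (-22*(-1/11) + (4 - 3)*(1/11))*(-56) = (2 + 1*(1/11))*(-56) = (2 + 1/11)*(-56) = (23/11)*(-56) = -1288/11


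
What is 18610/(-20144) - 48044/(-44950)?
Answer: 32819709/226368200 ≈ 0.14498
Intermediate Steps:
18610/(-20144) - 48044/(-44950) = 18610*(-1/20144) - 48044*(-1/44950) = -9305/10072 + 24022/22475 = 32819709/226368200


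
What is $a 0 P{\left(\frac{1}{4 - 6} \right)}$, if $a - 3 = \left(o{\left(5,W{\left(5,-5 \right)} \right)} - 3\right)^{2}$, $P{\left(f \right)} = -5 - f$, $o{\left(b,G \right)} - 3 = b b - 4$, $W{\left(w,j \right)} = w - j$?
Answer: $0$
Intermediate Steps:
$o{\left(b,G \right)} = -1 + b^{2}$ ($o{\left(b,G \right)} = 3 + \left(b b - 4\right) = 3 + \left(b^{2} - 4\right) = 3 + \left(-4 + b^{2}\right) = -1 + b^{2}$)
$a = 444$ ($a = 3 + \left(\left(-1 + 5^{2}\right) - 3\right)^{2} = 3 + \left(\left(-1 + 25\right) - 3\right)^{2} = 3 + \left(24 - 3\right)^{2} = 3 + 21^{2} = 3 + 441 = 444$)
$a 0 P{\left(\frac{1}{4 - 6} \right)} = 444 \cdot 0 \left(-5 - \frac{1}{4 - 6}\right) = 0 \left(-5 - \frac{1}{-2}\right) = 0 \left(-5 - - \frac{1}{2}\right) = 0 \left(-5 + \frac{1}{2}\right) = 0 \left(- \frac{9}{2}\right) = 0$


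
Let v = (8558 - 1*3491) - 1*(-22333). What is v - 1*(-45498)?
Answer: 72898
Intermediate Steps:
v = 27400 (v = (8558 - 3491) + 22333 = 5067 + 22333 = 27400)
v - 1*(-45498) = 27400 - 1*(-45498) = 27400 + 45498 = 72898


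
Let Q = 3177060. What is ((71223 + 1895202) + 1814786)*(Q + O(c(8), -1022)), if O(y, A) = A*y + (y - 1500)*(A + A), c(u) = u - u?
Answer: 23606327145660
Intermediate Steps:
c(u) = 0
O(y, A) = A*y + 2*A*(-1500 + y) (O(y, A) = A*y + (-1500 + y)*(2*A) = A*y + 2*A*(-1500 + y))
((71223 + 1895202) + 1814786)*(Q + O(c(8), -1022)) = ((71223 + 1895202) + 1814786)*(3177060 + 3*(-1022)*(-1000 + 0)) = (1966425 + 1814786)*(3177060 + 3*(-1022)*(-1000)) = 3781211*(3177060 + 3066000) = 3781211*6243060 = 23606327145660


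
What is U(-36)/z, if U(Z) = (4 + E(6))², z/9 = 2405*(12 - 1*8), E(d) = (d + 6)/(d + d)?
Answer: 5/17316 ≈ 0.00028875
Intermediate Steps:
E(d) = (6 + d)/(2*d) (E(d) = (6 + d)/((2*d)) = (6 + d)*(1/(2*d)) = (6 + d)/(2*d))
z = 86580 (z = 9*(2405*(12 - 1*8)) = 9*(2405*(12 - 8)) = 9*(2405*4) = 9*9620 = 86580)
U(Z) = 25 (U(Z) = (4 + (½)*(6 + 6)/6)² = (4 + (½)*(⅙)*12)² = (4 + 1)² = 5² = 25)
U(-36)/z = 25/86580 = 25*(1/86580) = 5/17316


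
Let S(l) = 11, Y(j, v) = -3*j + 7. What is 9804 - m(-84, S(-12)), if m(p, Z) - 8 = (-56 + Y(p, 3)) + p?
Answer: 9677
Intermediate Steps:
Y(j, v) = 7 - 3*j
m(p, Z) = -41 - 2*p (m(p, Z) = 8 + ((-56 + (7 - 3*p)) + p) = 8 + ((-49 - 3*p) + p) = 8 + (-49 - 2*p) = -41 - 2*p)
9804 - m(-84, S(-12)) = 9804 - (-41 - 2*(-84)) = 9804 - (-41 + 168) = 9804 - 1*127 = 9804 - 127 = 9677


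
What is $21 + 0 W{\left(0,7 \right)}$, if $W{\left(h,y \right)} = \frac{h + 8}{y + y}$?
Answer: $21$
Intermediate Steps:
$W{\left(h,y \right)} = \frac{8 + h}{2 y}$
$21 + 0 W{\left(0,7 \right)} = 21 + 0 \frac{8 + 0}{2 \cdot 7} = 21 + 0 \cdot \frac{1}{2} \cdot \frac{1}{7} \cdot 8 = 21 + 0 \cdot \frac{4}{7} = 21 + 0 = 21$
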